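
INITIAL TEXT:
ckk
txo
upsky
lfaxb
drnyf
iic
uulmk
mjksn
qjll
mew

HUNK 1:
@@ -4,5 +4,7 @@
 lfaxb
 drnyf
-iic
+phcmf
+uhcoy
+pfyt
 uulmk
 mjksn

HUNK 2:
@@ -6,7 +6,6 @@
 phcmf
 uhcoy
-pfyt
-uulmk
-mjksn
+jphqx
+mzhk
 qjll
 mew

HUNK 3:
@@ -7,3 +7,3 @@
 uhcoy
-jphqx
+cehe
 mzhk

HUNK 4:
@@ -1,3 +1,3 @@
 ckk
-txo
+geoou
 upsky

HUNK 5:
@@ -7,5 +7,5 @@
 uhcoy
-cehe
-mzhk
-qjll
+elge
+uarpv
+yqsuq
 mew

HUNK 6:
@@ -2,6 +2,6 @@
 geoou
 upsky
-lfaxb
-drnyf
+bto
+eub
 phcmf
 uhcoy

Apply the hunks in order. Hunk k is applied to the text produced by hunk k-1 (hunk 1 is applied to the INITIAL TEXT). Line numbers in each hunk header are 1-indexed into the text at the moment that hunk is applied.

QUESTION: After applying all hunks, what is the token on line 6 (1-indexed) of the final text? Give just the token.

Answer: phcmf

Derivation:
Hunk 1: at line 4 remove [iic] add [phcmf,uhcoy,pfyt] -> 12 lines: ckk txo upsky lfaxb drnyf phcmf uhcoy pfyt uulmk mjksn qjll mew
Hunk 2: at line 6 remove [pfyt,uulmk,mjksn] add [jphqx,mzhk] -> 11 lines: ckk txo upsky lfaxb drnyf phcmf uhcoy jphqx mzhk qjll mew
Hunk 3: at line 7 remove [jphqx] add [cehe] -> 11 lines: ckk txo upsky lfaxb drnyf phcmf uhcoy cehe mzhk qjll mew
Hunk 4: at line 1 remove [txo] add [geoou] -> 11 lines: ckk geoou upsky lfaxb drnyf phcmf uhcoy cehe mzhk qjll mew
Hunk 5: at line 7 remove [cehe,mzhk,qjll] add [elge,uarpv,yqsuq] -> 11 lines: ckk geoou upsky lfaxb drnyf phcmf uhcoy elge uarpv yqsuq mew
Hunk 6: at line 2 remove [lfaxb,drnyf] add [bto,eub] -> 11 lines: ckk geoou upsky bto eub phcmf uhcoy elge uarpv yqsuq mew
Final line 6: phcmf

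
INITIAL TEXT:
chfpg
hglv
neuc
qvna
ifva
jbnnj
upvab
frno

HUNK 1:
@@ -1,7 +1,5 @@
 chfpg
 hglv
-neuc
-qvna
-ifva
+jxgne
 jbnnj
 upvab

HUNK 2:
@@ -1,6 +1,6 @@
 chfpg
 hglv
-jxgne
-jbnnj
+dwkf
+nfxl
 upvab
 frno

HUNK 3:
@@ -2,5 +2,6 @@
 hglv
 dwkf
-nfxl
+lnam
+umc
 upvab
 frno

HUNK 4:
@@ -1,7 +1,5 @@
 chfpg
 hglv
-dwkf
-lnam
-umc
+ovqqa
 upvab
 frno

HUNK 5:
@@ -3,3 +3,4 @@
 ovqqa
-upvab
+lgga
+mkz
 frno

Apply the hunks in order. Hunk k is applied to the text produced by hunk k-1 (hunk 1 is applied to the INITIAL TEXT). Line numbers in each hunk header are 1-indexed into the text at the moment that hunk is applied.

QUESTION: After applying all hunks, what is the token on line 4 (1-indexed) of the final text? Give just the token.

Answer: lgga

Derivation:
Hunk 1: at line 1 remove [neuc,qvna,ifva] add [jxgne] -> 6 lines: chfpg hglv jxgne jbnnj upvab frno
Hunk 2: at line 1 remove [jxgne,jbnnj] add [dwkf,nfxl] -> 6 lines: chfpg hglv dwkf nfxl upvab frno
Hunk 3: at line 2 remove [nfxl] add [lnam,umc] -> 7 lines: chfpg hglv dwkf lnam umc upvab frno
Hunk 4: at line 1 remove [dwkf,lnam,umc] add [ovqqa] -> 5 lines: chfpg hglv ovqqa upvab frno
Hunk 5: at line 3 remove [upvab] add [lgga,mkz] -> 6 lines: chfpg hglv ovqqa lgga mkz frno
Final line 4: lgga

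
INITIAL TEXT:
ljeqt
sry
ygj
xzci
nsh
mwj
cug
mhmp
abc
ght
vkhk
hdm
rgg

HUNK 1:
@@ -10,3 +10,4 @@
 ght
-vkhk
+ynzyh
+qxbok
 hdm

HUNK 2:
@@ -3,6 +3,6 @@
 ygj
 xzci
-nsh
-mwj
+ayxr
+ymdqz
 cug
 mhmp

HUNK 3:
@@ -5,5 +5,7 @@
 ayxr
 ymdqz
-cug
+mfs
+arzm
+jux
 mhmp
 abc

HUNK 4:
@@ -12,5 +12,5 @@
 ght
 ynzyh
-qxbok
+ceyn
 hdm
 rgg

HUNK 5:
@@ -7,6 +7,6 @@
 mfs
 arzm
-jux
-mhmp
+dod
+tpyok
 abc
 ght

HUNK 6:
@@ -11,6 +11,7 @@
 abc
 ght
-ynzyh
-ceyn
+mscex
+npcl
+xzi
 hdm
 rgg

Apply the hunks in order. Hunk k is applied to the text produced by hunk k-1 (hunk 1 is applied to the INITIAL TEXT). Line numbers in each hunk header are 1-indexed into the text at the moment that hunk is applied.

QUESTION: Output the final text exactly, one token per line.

Answer: ljeqt
sry
ygj
xzci
ayxr
ymdqz
mfs
arzm
dod
tpyok
abc
ght
mscex
npcl
xzi
hdm
rgg

Derivation:
Hunk 1: at line 10 remove [vkhk] add [ynzyh,qxbok] -> 14 lines: ljeqt sry ygj xzci nsh mwj cug mhmp abc ght ynzyh qxbok hdm rgg
Hunk 2: at line 3 remove [nsh,mwj] add [ayxr,ymdqz] -> 14 lines: ljeqt sry ygj xzci ayxr ymdqz cug mhmp abc ght ynzyh qxbok hdm rgg
Hunk 3: at line 5 remove [cug] add [mfs,arzm,jux] -> 16 lines: ljeqt sry ygj xzci ayxr ymdqz mfs arzm jux mhmp abc ght ynzyh qxbok hdm rgg
Hunk 4: at line 12 remove [qxbok] add [ceyn] -> 16 lines: ljeqt sry ygj xzci ayxr ymdqz mfs arzm jux mhmp abc ght ynzyh ceyn hdm rgg
Hunk 5: at line 7 remove [jux,mhmp] add [dod,tpyok] -> 16 lines: ljeqt sry ygj xzci ayxr ymdqz mfs arzm dod tpyok abc ght ynzyh ceyn hdm rgg
Hunk 6: at line 11 remove [ynzyh,ceyn] add [mscex,npcl,xzi] -> 17 lines: ljeqt sry ygj xzci ayxr ymdqz mfs arzm dod tpyok abc ght mscex npcl xzi hdm rgg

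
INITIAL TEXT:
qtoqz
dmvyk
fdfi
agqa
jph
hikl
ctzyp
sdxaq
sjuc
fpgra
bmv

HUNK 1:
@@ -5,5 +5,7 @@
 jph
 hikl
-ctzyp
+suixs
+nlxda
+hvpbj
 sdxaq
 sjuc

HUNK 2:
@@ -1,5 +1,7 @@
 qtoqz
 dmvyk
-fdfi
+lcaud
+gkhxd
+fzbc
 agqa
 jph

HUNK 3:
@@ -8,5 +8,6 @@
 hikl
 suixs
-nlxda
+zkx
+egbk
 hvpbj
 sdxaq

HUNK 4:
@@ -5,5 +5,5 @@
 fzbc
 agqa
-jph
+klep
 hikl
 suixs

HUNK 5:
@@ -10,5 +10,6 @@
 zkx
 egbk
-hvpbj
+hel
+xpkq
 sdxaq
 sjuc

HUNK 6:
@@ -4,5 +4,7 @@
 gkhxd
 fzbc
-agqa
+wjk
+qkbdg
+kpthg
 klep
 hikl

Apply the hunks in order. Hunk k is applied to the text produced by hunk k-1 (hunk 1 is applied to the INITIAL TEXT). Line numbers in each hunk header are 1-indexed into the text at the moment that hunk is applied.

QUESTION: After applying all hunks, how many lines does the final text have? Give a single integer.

Hunk 1: at line 5 remove [ctzyp] add [suixs,nlxda,hvpbj] -> 13 lines: qtoqz dmvyk fdfi agqa jph hikl suixs nlxda hvpbj sdxaq sjuc fpgra bmv
Hunk 2: at line 1 remove [fdfi] add [lcaud,gkhxd,fzbc] -> 15 lines: qtoqz dmvyk lcaud gkhxd fzbc agqa jph hikl suixs nlxda hvpbj sdxaq sjuc fpgra bmv
Hunk 3: at line 8 remove [nlxda] add [zkx,egbk] -> 16 lines: qtoqz dmvyk lcaud gkhxd fzbc agqa jph hikl suixs zkx egbk hvpbj sdxaq sjuc fpgra bmv
Hunk 4: at line 5 remove [jph] add [klep] -> 16 lines: qtoqz dmvyk lcaud gkhxd fzbc agqa klep hikl suixs zkx egbk hvpbj sdxaq sjuc fpgra bmv
Hunk 5: at line 10 remove [hvpbj] add [hel,xpkq] -> 17 lines: qtoqz dmvyk lcaud gkhxd fzbc agqa klep hikl suixs zkx egbk hel xpkq sdxaq sjuc fpgra bmv
Hunk 6: at line 4 remove [agqa] add [wjk,qkbdg,kpthg] -> 19 lines: qtoqz dmvyk lcaud gkhxd fzbc wjk qkbdg kpthg klep hikl suixs zkx egbk hel xpkq sdxaq sjuc fpgra bmv
Final line count: 19

Answer: 19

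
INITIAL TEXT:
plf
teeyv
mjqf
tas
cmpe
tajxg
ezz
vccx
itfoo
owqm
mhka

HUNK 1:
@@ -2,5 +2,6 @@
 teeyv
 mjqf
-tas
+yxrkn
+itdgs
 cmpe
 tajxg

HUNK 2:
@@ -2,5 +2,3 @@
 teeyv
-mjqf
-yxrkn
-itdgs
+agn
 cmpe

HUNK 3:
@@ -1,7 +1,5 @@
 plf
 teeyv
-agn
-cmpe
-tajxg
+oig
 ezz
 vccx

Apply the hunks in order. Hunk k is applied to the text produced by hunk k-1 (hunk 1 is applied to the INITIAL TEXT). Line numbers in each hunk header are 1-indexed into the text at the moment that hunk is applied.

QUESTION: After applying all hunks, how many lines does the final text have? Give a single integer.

Hunk 1: at line 2 remove [tas] add [yxrkn,itdgs] -> 12 lines: plf teeyv mjqf yxrkn itdgs cmpe tajxg ezz vccx itfoo owqm mhka
Hunk 2: at line 2 remove [mjqf,yxrkn,itdgs] add [agn] -> 10 lines: plf teeyv agn cmpe tajxg ezz vccx itfoo owqm mhka
Hunk 3: at line 1 remove [agn,cmpe,tajxg] add [oig] -> 8 lines: plf teeyv oig ezz vccx itfoo owqm mhka
Final line count: 8

Answer: 8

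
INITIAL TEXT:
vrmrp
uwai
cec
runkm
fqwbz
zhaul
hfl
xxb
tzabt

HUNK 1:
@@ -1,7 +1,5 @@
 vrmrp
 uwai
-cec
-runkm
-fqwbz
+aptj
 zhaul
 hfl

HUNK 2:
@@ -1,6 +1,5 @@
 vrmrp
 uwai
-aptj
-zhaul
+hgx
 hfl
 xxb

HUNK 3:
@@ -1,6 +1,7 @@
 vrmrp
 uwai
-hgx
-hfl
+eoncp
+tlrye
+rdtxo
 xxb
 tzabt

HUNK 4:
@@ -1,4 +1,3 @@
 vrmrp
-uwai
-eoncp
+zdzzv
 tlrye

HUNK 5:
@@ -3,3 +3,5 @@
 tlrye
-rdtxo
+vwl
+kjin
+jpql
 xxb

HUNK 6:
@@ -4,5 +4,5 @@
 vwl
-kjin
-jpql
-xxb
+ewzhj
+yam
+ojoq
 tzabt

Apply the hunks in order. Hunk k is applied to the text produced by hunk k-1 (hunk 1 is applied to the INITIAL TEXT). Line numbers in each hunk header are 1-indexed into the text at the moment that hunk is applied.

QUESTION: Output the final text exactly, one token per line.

Hunk 1: at line 1 remove [cec,runkm,fqwbz] add [aptj] -> 7 lines: vrmrp uwai aptj zhaul hfl xxb tzabt
Hunk 2: at line 1 remove [aptj,zhaul] add [hgx] -> 6 lines: vrmrp uwai hgx hfl xxb tzabt
Hunk 3: at line 1 remove [hgx,hfl] add [eoncp,tlrye,rdtxo] -> 7 lines: vrmrp uwai eoncp tlrye rdtxo xxb tzabt
Hunk 4: at line 1 remove [uwai,eoncp] add [zdzzv] -> 6 lines: vrmrp zdzzv tlrye rdtxo xxb tzabt
Hunk 5: at line 3 remove [rdtxo] add [vwl,kjin,jpql] -> 8 lines: vrmrp zdzzv tlrye vwl kjin jpql xxb tzabt
Hunk 6: at line 4 remove [kjin,jpql,xxb] add [ewzhj,yam,ojoq] -> 8 lines: vrmrp zdzzv tlrye vwl ewzhj yam ojoq tzabt

Answer: vrmrp
zdzzv
tlrye
vwl
ewzhj
yam
ojoq
tzabt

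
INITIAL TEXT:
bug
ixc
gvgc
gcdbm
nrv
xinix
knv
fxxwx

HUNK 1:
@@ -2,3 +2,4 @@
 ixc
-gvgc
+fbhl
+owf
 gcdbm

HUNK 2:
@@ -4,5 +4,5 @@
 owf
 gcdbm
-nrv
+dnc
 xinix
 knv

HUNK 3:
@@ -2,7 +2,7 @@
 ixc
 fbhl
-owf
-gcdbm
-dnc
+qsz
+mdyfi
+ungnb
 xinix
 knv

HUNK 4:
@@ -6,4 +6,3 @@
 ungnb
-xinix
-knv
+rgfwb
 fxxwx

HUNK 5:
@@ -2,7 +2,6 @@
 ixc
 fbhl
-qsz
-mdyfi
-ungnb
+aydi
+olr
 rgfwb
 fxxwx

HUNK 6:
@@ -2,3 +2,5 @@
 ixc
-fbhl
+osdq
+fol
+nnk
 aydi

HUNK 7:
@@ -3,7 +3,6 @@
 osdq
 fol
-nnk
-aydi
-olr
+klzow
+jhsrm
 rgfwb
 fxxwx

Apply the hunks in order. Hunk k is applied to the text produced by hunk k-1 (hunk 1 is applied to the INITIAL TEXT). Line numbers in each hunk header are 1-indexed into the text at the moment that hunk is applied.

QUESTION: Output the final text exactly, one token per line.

Hunk 1: at line 2 remove [gvgc] add [fbhl,owf] -> 9 lines: bug ixc fbhl owf gcdbm nrv xinix knv fxxwx
Hunk 2: at line 4 remove [nrv] add [dnc] -> 9 lines: bug ixc fbhl owf gcdbm dnc xinix knv fxxwx
Hunk 3: at line 2 remove [owf,gcdbm,dnc] add [qsz,mdyfi,ungnb] -> 9 lines: bug ixc fbhl qsz mdyfi ungnb xinix knv fxxwx
Hunk 4: at line 6 remove [xinix,knv] add [rgfwb] -> 8 lines: bug ixc fbhl qsz mdyfi ungnb rgfwb fxxwx
Hunk 5: at line 2 remove [qsz,mdyfi,ungnb] add [aydi,olr] -> 7 lines: bug ixc fbhl aydi olr rgfwb fxxwx
Hunk 6: at line 2 remove [fbhl] add [osdq,fol,nnk] -> 9 lines: bug ixc osdq fol nnk aydi olr rgfwb fxxwx
Hunk 7: at line 3 remove [nnk,aydi,olr] add [klzow,jhsrm] -> 8 lines: bug ixc osdq fol klzow jhsrm rgfwb fxxwx

Answer: bug
ixc
osdq
fol
klzow
jhsrm
rgfwb
fxxwx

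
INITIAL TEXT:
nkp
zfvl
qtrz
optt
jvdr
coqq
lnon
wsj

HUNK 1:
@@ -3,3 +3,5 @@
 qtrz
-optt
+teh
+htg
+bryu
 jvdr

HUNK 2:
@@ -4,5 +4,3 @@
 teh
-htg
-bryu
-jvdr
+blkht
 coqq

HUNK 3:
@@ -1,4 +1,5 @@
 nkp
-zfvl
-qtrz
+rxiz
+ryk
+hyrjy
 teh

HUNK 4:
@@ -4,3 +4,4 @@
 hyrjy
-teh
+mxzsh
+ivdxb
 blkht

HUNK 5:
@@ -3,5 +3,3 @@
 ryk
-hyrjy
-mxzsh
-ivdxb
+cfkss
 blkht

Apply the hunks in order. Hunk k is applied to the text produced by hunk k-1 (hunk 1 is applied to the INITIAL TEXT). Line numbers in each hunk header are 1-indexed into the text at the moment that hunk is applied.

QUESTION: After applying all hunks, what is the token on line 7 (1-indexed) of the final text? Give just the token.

Answer: lnon

Derivation:
Hunk 1: at line 3 remove [optt] add [teh,htg,bryu] -> 10 lines: nkp zfvl qtrz teh htg bryu jvdr coqq lnon wsj
Hunk 2: at line 4 remove [htg,bryu,jvdr] add [blkht] -> 8 lines: nkp zfvl qtrz teh blkht coqq lnon wsj
Hunk 3: at line 1 remove [zfvl,qtrz] add [rxiz,ryk,hyrjy] -> 9 lines: nkp rxiz ryk hyrjy teh blkht coqq lnon wsj
Hunk 4: at line 4 remove [teh] add [mxzsh,ivdxb] -> 10 lines: nkp rxiz ryk hyrjy mxzsh ivdxb blkht coqq lnon wsj
Hunk 5: at line 3 remove [hyrjy,mxzsh,ivdxb] add [cfkss] -> 8 lines: nkp rxiz ryk cfkss blkht coqq lnon wsj
Final line 7: lnon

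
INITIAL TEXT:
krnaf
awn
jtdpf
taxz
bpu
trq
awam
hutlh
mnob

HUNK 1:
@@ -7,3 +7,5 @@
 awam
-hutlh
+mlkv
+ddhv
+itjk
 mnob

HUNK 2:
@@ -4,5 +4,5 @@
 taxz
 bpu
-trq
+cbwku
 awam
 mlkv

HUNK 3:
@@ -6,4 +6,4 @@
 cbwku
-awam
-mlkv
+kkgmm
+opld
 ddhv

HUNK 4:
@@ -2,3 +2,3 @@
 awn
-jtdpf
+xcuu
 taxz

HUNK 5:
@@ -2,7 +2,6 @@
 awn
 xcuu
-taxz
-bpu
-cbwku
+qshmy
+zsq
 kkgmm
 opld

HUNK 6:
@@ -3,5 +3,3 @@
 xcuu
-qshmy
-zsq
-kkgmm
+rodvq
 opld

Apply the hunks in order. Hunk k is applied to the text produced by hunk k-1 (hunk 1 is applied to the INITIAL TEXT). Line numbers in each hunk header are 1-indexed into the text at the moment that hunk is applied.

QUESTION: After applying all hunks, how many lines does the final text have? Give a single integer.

Hunk 1: at line 7 remove [hutlh] add [mlkv,ddhv,itjk] -> 11 lines: krnaf awn jtdpf taxz bpu trq awam mlkv ddhv itjk mnob
Hunk 2: at line 4 remove [trq] add [cbwku] -> 11 lines: krnaf awn jtdpf taxz bpu cbwku awam mlkv ddhv itjk mnob
Hunk 3: at line 6 remove [awam,mlkv] add [kkgmm,opld] -> 11 lines: krnaf awn jtdpf taxz bpu cbwku kkgmm opld ddhv itjk mnob
Hunk 4: at line 2 remove [jtdpf] add [xcuu] -> 11 lines: krnaf awn xcuu taxz bpu cbwku kkgmm opld ddhv itjk mnob
Hunk 5: at line 2 remove [taxz,bpu,cbwku] add [qshmy,zsq] -> 10 lines: krnaf awn xcuu qshmy zsq kkgmm opld ddhv itjk mnob
Hunk 6: at line 3 remove [qshmy,zsq,kkgmm] add [rodvq] -> 8 lines: krnaf awn xcuu rodvq opld ddhv itjk mnob
Final line count: 8

Answer: 8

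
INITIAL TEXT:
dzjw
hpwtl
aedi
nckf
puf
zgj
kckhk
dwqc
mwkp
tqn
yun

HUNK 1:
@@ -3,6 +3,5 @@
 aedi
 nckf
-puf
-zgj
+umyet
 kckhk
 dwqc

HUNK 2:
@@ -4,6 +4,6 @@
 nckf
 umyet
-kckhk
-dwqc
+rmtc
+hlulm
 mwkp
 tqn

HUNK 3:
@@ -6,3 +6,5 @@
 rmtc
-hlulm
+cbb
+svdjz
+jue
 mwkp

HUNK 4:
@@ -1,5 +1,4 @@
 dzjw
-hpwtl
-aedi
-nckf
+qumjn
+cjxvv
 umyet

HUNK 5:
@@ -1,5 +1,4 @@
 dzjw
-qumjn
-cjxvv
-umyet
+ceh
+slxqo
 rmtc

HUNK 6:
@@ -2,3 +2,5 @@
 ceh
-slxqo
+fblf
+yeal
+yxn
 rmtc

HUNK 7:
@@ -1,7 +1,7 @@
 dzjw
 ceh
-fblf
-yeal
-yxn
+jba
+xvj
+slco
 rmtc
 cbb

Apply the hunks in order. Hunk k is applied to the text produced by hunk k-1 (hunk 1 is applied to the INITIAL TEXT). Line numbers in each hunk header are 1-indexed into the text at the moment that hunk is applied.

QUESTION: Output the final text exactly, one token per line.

Answer: dzjw
ceh
jba
xvj
slco
rmtc
cbb
svdjz
jue
mwkp
tqn
yun

Derivation:
Hunk 1: at line 3 remove [puf,zgj] add [umyet] -> 10 lines: dzjw hpwtl aedi nckf umyet kckhk dwqc mwkp tqn yun
Hunk 2: at line 4 remove [kckhk,dwqc] add [rmtc,hlulm] -> 10 lines: dzjw hpwtl aedi nckf umyet rmtc hlulm mwkp tqn yun
Hunk 3: at line 6 remove [hlulm] add [cbb,svdjz,jue] -> 12 lines: dzjw hpwtl aedi nckf umyet rmtc cbb svdjz jue mwkp tqn yun
Hunk 4: at line 1 remove [hpwtl,aedi,nckf] add [qumjn,cjxvv] -> 11 lines: dzjw qumjn cjxvv umyet rmtc cbb svdjz jue mwkp tqn yun
Hunk 5: at line 1 remove [qumjn,cjxvv,umyet] add [ceh,slxqo] -> 10 lines: dzjw ceh slxqo rmtc cbb svdjz jue mwkp tqn yun
Hunk 6: at line 2 remove [slxqo] add [fblf,yeal,yxn] -> 12 lines: dzjw ceh fblf yeal yxn rmtc cbb svdjz jue mwkp tqn yun
Hunk 7: at line 1 remove [fblf,yeal,yxn] add [jba,xvj,slco] -> 12 lines: dzjw ceh jba xvj slco rmtc cbb svdjz jue mwkp tqn yun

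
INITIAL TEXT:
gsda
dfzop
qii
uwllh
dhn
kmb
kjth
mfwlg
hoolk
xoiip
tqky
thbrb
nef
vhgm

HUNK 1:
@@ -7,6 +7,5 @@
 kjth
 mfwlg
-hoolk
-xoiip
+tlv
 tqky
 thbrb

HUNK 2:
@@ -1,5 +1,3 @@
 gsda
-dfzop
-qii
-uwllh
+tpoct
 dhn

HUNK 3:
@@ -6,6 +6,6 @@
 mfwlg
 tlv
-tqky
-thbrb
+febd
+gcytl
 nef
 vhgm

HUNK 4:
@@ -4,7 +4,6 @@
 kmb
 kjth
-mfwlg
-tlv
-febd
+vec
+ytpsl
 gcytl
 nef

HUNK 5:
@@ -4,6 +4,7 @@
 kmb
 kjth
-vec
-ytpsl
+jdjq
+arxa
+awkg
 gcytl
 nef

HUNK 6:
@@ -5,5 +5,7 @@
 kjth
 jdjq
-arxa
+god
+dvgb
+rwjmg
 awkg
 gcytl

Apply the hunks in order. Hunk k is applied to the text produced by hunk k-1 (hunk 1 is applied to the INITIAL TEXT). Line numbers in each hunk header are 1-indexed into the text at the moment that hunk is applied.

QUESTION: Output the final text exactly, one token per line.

Hunk 1: at line 7 remove [hoolk,xoiip] add [tlv] -> 13 lines: gsda dfzop qii uwllh dhn kmb kjth mfwlg tlv tqky thbrb nef vhgm
Hunk 2: at line 1 remove [dfzop,qii,uwllh] add [tpoct] -> 11 lines: gsda tpoct dhn kmb kjth mfwlg tlv tqky thbrb nef vhgm
Hunk 3: at line 6 remove [tqky,thbrb] add [febd,gcytl] -> 11 lines: gsda tpoct dhn kmb kjth mfwlg tlv febd gcytl nef vhgm
Hunk 4: at line 4 remove [mfwlg,tlv,febd] add [vec,ytpsl] -> 10 lines: gsda tpoct dhn kmb kjth vec ytpsl gcytl nef vhgm
Hunk 5: at line 4 remove [vec,ytpsl] add [jdjq,arxa,awkg] -> 11 lines: gsda tpoct dhn kmb kjth jdjq arxa awkg gcytl nef vhgm
Hunk 6: at line 5 remove [arxa] add [god,dvgb,rwjmg] -> 13 lines: gsda tpoct dhn kmb kjth jdjq god dvgb rwjmg awkg gcytl nef vhgm

Answer: gsda
tpoct
dhn
kmb
kjth
jdjq
god
dvgb
rwjmg
awkg
gcytl
nef
vhgm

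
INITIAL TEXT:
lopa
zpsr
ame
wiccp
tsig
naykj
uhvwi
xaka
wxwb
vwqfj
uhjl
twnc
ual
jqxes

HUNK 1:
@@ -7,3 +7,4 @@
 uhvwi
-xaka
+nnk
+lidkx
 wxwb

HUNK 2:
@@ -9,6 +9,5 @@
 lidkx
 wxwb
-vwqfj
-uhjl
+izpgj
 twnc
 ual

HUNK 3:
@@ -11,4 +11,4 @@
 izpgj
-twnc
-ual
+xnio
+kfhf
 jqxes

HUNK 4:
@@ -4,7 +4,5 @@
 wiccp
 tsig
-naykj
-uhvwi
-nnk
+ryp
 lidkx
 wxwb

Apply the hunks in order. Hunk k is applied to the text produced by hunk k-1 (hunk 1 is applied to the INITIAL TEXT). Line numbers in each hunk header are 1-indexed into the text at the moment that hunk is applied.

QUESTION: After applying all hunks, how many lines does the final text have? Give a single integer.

Answer: 12

Derivation:
Hunk 1: at line 7 remove [xaka] add [nnk,lidkx] -> 15 lines: lopa zpsr ame wiccp tsig naykj uhvwi nnk lidkx wxwb vwqfj uhjl twnc ual jqxes
Hunk 2: at line 9 remove [vwqfj,uhjl] add [izpgj] -> 14 lines: lopa zpsr ame wiccp tsig naykj uhvwi nnk lidkx wxwb izpgj twnc ual jqxes
Hunk 3: at line 11 remove [twnc,ual] add [xnio,kfhf] -> 14 lines: lopa zpsr ame wiccp tsig naykj uhvwi nnk lidkx wxwb izpgj xnio kfhf jqxes
Hunk 4: at line 4 remove [naykj,uhvwi,nnk] add [ryp] -> 12 lines: lopa zpsr ame wiccp tsig ryp lidkx wxwb izpgj xnio kfhf jqxes
Final line count: 12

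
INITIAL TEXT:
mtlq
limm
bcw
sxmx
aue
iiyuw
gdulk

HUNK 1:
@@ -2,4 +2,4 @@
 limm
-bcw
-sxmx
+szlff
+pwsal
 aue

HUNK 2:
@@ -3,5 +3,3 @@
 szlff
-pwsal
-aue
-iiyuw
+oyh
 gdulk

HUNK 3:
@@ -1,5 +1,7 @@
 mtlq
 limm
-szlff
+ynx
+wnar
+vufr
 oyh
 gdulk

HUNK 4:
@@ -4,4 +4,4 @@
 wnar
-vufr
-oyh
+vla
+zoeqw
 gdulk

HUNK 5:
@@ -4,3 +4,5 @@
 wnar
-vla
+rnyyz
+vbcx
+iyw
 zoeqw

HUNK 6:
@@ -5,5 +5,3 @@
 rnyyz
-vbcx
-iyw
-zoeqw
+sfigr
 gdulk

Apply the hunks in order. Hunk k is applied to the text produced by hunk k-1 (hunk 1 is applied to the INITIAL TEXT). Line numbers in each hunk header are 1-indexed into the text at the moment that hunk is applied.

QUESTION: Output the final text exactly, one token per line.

Answer: mtlq
limm
ynx
wnar
rnyyz
sfigr
gdulk

Derivation:
Hunk 1: at line 2 remove [bcw,sxmx] add [szlff,pwsal] -> 7 lines: mtlq limm szlff pwsal aue iiyuw gdulk
Hunk 2: at line 3 remove [pwsal,aue,iiyuw] add [oyh] -> 5 lines: mtlq limm szlff oyh gdulk
Hunk 3: at line 1 remove [szlff] add [ynx,wnar,vufr] -> 7 lines: mtlq limm ynx wnar vufr oyh gdulk
Hunk 4: at line 4 remove [vufr,oyh] add [vla,zoeqw] -> 7 lines: mtlq limm ynx wnar vla zoeqw gdulk
Hunk 5: at line 4 remove [vla] add [rnyyz,vbcx,iyw] -> 9 lines: mtlq limm ynx wnar rnyyz vbcx iyw zoeqw gdulk
Hunk 6: at line 5 remove [vbcx,iyw,zoeqw] add [sfigr] -> 7 lines: mtlq limm ynx wnar rnyyz sfigr gdulk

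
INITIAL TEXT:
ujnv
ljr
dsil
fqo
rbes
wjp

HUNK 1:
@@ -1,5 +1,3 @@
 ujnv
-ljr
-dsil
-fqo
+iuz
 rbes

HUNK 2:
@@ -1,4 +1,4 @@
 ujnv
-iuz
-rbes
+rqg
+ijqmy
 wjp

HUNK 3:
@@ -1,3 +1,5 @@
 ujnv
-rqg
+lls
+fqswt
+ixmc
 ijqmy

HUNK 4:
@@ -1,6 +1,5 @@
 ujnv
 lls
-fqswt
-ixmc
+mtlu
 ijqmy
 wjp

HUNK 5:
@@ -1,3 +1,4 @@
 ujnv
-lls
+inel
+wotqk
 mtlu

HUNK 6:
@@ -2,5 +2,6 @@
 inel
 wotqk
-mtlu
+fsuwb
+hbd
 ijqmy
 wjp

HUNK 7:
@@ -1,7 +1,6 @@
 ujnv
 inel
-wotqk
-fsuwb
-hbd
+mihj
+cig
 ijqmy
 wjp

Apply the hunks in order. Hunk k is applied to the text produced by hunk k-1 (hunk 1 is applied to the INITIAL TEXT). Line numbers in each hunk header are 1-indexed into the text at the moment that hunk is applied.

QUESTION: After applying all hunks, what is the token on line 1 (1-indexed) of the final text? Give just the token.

Answer: ujnv

Derivation:
Hunk 1: at line 1 remove [ljr,dsil,fqo] add [iuz] -> 4 lines: ujnv iuz rbes wjp
Hunk 2: at line 1 remove [iuz,rbes] add [rqg,ijqmy] -> 4 lines: ujnv rqg ijqmy wjp
Hunk 3: at line 1 remove [rqg] add [lls,fqswt,ixmc] -> 6 lines: ujnv lls fqswt ixmc ijqmy wjp
Hunk 4: at line 1 remove [fqswt,ixmc] add [mtlu] -> 5 lines: ujnv lls mtlu ijqmy wjp
Hunk 5: at line 1 remove [lls] add [inel,wotqk] -> 6 lines: ujnv inel wotqk mtlu ijqmy wjp
Hunk 6: at line 2 remove [mtlu] add [fsuwb,hbd] -> 7 lines: ujnv inel wotqk fsuwb hbd ijqmy wjp
Hunk 7: at line 1 remove [wotqk,fsuwb,hbd] add [mihj,cig] -> 6 lines: ujnv inel mihj cig ijqmy wjp
Final line 1: ujnv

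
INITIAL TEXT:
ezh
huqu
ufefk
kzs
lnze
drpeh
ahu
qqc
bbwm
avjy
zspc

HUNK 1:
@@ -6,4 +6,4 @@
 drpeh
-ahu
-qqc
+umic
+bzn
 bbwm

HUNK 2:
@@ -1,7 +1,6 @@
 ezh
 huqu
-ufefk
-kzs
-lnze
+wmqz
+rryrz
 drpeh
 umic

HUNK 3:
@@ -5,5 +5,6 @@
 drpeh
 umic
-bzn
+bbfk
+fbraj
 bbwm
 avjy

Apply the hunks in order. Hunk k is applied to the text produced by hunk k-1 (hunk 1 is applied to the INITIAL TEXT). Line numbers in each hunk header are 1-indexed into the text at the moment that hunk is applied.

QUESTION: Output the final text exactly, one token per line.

Hunk 1: at line 6 remove [ahu,qqc] add [umic,bzn] -> 11 lines: ezh huqu ufefk kzs lnze drpeh umic bzn bbwm avjy zspc
Hunk 2: at line 1 remove [ufefk,kzs,lnze] add [wmqz,rryrz] -> 10 lines: ezh huqu wmqz rryrz drpeh umic bzn bbwm avjy zspc
Hunk 3: at line 5 remove [bzn] add [bbfk,fbraj] -> 11 lines: ezh huqu wmqz rryrz drpeh umic bbfk fbraj bbwm avjy zspc

Answer: ezh
huqu
wmqz
rryrz
drpeh
umic
bbfk
fbraj
bbwm
avjy
zspc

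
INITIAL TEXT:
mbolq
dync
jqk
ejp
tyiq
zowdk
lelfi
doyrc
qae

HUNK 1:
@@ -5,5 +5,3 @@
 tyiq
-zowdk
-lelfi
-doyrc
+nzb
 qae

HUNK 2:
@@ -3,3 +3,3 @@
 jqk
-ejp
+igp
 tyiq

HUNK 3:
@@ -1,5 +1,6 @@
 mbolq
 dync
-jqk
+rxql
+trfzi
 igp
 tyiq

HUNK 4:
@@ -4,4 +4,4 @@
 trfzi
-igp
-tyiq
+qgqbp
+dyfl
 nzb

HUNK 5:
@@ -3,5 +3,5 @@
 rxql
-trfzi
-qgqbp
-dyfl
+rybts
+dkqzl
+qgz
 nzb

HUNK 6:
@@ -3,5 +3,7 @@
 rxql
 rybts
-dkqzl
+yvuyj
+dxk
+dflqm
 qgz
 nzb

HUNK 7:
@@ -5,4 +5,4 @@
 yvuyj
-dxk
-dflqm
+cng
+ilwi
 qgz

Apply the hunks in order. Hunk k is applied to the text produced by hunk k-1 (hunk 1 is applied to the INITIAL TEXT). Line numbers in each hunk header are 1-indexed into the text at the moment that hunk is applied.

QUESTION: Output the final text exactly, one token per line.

Answer: mbolq
dync
rxql
rybts
yvuyj
cng
ilwi
qgz
nzb
qae

Derivation:
Hunk 1: at line 5 remove [zowdk,lelfi,doyrc] add [nzb] -> 7 lines: mbolq dync jqk ejp tyiq nzb qae
Hunk 2: at line 3 remove [ejp] add [igp] -> 7 lines: mbolq dync jqk igp tyiq nzb qae
Hunk 3: at line 1 remove [jqk] add [rxql,trfzi] -> 8 lines: mbolq dync rxql trfzi igp tyiq nzb qae
Hunk 4: at line 4 remove [igp,tyiq] add [qgqbp,dyfl] -> 8 lines: mbolq dync rxql trfzi qgqbp dyfl nzb qae
Hunk 5: at line 3 remove [trfzi,qgqbp,dyfl] add [rybts,dkqzl,qgz] -> 8 lines: mbolq dync rxql rybts dkqzl qgz nzb qae
Hunk 6: at line 3 remove [dkqzl] add [yvuyj,dxk,dflqm] -> 10 lines: mbolq dync rxql rybts yvuyj dxk dflqm qgz nzb qae
Hunk 7: at line 5 remove [dxk,dflqm] add [cng,ilwi] -> 10 lines: mbolq dync rxql rybts yvuyj cng ilwi qgz nzb qae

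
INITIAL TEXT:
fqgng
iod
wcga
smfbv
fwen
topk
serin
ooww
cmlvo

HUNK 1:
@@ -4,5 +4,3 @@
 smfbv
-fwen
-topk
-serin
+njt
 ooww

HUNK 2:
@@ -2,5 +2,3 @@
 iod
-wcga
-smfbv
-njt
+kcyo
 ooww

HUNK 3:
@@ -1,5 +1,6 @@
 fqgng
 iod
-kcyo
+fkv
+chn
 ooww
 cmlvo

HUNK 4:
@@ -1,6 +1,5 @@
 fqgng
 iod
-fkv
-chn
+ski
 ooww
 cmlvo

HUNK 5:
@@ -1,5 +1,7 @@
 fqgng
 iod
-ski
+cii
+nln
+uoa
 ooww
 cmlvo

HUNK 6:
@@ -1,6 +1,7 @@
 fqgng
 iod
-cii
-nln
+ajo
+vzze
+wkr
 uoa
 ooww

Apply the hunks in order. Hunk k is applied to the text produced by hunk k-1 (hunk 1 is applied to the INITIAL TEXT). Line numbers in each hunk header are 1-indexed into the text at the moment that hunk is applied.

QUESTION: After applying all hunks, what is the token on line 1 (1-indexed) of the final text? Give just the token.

Hunk 1: at line 4 remove [fwen,topk,serin] add [njt] -> 7 lines: fqgng iod wcga smfbv njt ooww cmlvo
Hunk 2: at line 2 remove [wcga,smfbv,njt] add [kcyo] -> 5 lines: fqgng iod kcyo ooww cmlvo
Hunk 3: at line 1 remove [kcyo] add [fkv,chn] -> 6 lines: fqgng iod fkv chn ooww cmlvo
Hunk 4: at line 1 remove [fkv,chn] add [ski] -> 5 lines: fqgng iod ski ooww cmlvo
Hunk 5: at line 1 remove [ski] add [cii,nln,uoa] -> 7 lines: fqgng iod cii nln uoa ooww cmlvo
Hunk 6: at line 1 remove [cii,nln] add [ajo,vzze,wkr] -> 8 lines: fqgng iod ajo vzze wkr uoa ooww cmlvo
Final line 1: fqgng

Answer: fqgng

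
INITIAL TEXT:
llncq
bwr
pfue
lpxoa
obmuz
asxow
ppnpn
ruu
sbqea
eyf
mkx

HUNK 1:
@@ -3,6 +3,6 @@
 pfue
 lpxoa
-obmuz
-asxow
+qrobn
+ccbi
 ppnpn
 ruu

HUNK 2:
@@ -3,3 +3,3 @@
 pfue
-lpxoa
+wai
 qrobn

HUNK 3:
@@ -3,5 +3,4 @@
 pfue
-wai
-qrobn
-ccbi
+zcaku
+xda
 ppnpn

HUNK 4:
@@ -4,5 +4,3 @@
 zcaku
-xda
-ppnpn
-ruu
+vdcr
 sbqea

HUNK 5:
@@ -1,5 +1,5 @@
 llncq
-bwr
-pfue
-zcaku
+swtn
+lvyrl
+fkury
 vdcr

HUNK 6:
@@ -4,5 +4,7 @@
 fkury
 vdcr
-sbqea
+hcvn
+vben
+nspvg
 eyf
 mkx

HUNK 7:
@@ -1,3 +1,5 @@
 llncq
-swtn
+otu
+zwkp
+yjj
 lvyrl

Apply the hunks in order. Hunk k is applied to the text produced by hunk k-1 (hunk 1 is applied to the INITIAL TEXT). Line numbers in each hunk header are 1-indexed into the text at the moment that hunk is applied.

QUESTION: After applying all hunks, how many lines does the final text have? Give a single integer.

Answer: 12

Derivation:
Hunk 1: at line 3 remove [obmuz,asxow] add [qrobn,ccbi] -> 11 lines: llncq bwr pfue lpxoa qrobn ccbi ppnpn ruu sbqea eyf mkx
Hunk 2: at line 3 remove [lpxoa] add [wai] -> 11 lines: llncq bwr pfue wai qrobn ccbi ppnpn ruu sbqea eyf mkx
Hunk 3: at line 3 remove [wai,qrobn,ccbi] add [zcaku,xda] -> 10 lines: llncq bwr pfue zcaku xda ppnpn ruu sbqea eyf mkx
Hunk 4: at line 4 remove [xda,ppnpn,ruu] add [vdcr] -> 8 lines: llncq bwr pfue zcaku vdcr sbqea eyf mkx
Hunk 5: at line 1 remove [bwr,pfue,zcaku] add [swtn,lvyrl,fkury] -> 8 lines: llncq swtn lvyrl fkury vdcr sbqea eyf mkx
Hunk 6: at line 4 remove [sbqea] add [hcvn,vben,nspvg] -> 10 lines: llncq swtn lvyrl fkury vdcr hcvn vben nspvg eyf mkx
Hunk 7: at line 1 remove [swtn] add [otu,zwkp,yjj] -> 12 lines: llncq otu zwkp yjj lvyrl fkury vdcr hcvn vben nspvg eyf mkx
Final line count: 12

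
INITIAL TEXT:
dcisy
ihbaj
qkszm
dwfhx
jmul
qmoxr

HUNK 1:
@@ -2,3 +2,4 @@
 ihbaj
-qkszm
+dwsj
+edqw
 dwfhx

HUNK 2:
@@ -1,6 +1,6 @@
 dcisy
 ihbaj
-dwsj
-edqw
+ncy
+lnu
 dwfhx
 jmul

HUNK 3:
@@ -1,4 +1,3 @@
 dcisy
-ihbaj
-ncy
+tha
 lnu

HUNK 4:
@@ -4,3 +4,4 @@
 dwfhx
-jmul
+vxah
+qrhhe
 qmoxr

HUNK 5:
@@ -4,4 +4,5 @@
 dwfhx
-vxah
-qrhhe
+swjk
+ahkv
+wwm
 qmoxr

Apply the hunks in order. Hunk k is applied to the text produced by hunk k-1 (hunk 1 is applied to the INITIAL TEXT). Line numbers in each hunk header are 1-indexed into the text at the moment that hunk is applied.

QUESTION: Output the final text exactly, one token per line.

Hunk 1: at line 2 remove [qkszm] add [dwsj,edqw] -> 7 lines: dcisy ihbaj dwsj edqw dwfhx jmul qmoxr
Hunk 2: at line 1 remove [dwsj,edqw] add [ncy,lnu] -> 7 lines: dcisy ihbaj ncy lnu dwfhx jmul qmoxr
Hunk 3: at line 1 remove [ihbaj,ncy] add [tha] -> 6 lines: dcisy tha lnu dwfhx jmul qmoxr
Hunk 4: at line 4 remove [jmul] add [vxah,qrhhe] -> 7 lines: dcisy tha lnu dwfhx vxah qrhhe qmoxr
Hunk 5: at line 4 remove [vxah,qrhhe] add [swjk,ahkv,wwm] -> 8 lines: dcisy tha lnu dwfhx swjk ahkv wwm qmoxr

Answer: dcisy
tha
lnu
dwfhx
swjk
ahkv
wwm
qmoxr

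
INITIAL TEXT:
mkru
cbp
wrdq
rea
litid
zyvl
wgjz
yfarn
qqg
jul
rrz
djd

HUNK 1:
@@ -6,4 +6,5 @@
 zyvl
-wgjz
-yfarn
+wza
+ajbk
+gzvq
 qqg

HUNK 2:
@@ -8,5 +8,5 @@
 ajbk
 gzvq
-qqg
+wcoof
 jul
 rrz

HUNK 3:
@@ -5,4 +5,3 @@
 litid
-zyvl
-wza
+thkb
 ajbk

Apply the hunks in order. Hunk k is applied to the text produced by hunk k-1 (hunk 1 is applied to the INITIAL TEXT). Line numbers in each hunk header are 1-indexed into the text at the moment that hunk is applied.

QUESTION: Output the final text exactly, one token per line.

Hunk 1: at line 6 remove [wgjz,yfarn] add [wza,ajbk,gzvq] -> 13 lines: mkru cbp wrdq rea litid zyvl wza ajbk gzvq qqg jul rrz djd
Hunk 2: at line 8 remove [qqg] add [wcoof] -> 13 lines: mkru cbp wrdq rea litid zyvl wza ajbk gzvq wcoof jul rrz djd
Hunk 3: at line 5 remove [zyvl,wza] add [thkb] -> 12 lines: mkru cbp wrdq rea litid thkb ajbk gzvq wcoof jul rrz djd

Answer: mkru
cbp
wrdq
rea
litid
thkb
ajbk
gzvq
wcoof
jul
rrz
djd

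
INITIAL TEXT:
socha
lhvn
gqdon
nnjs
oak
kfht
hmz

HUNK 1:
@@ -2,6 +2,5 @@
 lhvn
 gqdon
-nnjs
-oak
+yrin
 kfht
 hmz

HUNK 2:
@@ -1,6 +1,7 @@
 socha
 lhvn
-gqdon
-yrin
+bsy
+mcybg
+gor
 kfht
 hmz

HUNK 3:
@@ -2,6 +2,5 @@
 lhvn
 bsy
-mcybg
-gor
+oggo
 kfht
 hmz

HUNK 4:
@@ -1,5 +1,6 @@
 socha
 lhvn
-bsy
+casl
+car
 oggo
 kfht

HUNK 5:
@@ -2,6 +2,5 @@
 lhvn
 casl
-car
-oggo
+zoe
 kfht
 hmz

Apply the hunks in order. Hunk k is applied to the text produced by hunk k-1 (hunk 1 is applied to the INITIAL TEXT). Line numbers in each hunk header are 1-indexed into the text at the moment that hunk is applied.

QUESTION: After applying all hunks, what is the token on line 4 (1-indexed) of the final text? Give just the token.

Answer: zoe

Derivation:
Hunk 1: at line 2 remove [nnjs,oak] add [yrin] -> 6 lines: socha lhvn gqdon yrin kfht hmz
Hunk 2: at line 1 remove [gqdon,yrin] add [bsy,mcybg,gor] -> 7 lines: socha lhvn bsy mcybg gor kfht hmz
Hunk 3: at line 2 remove [mcybg,gor] add [oggo] -> 6 lines: socha lhvn bsy oggo kfht hmz
Hunk 4: at line 1 remove [bsy] add [casl,car] -> 7 lines: socha lhvn casl car oggo kfht hmz
Hunk 5: at line 2 remove [car,oggo] add [zoe] -> 6 lines: socha lhvn casl zoe kfht hmz
Final line 4: zoe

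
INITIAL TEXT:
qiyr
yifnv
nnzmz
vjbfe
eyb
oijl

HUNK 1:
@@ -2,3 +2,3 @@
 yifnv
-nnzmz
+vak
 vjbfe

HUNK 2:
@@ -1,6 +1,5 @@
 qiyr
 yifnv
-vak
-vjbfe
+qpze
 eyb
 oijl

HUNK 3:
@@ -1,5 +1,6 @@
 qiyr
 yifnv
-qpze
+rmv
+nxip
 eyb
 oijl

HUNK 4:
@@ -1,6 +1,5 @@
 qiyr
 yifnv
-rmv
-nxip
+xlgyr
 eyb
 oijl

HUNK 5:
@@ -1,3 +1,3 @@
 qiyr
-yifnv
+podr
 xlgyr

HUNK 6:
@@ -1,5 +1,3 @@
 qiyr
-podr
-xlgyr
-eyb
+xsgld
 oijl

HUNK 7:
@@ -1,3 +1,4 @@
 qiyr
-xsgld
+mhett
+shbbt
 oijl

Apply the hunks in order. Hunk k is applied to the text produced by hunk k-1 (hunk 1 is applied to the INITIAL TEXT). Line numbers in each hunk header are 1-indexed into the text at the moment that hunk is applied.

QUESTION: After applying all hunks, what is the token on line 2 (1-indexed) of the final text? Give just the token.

Hunk 1: at line 2 remove [nnzmz] add [vak] -> 6 lines: qiyr yifnv vak vjbfe eyb oijl
Hunk 2: at line 1 remove [vak,vjbfe] add [qpze] -> 5 lines: qiyr yifnv qpze eyb oijl
Hunk 3: at line 1 remove [qpze] add [rmv,nxip] -> 6 lines: qiyr yifnv rmv nxip eyb oijl
Hunk 4: at line 1 remove [rmv,nxip] add [xlgyr] -> 5 lines: qiyr yifnv xlgyr eyb oijl
Hunk 5: at line 1 remove [yifnv] add [podr] -> 5 lines: qiyr podr xlgyr eyb oijl
Hunk 6: at line 1 remove [podr,xlgyr,eyb] add [xsgld] -> 3 lines: qiyr xsgld oijl
Hunk 7: at line 1 remove [xsgld] add [mhett,shbbt] -> 4 lines: qiyr mhett shbbt oijl
Final line 2: mhett

Answer: mhett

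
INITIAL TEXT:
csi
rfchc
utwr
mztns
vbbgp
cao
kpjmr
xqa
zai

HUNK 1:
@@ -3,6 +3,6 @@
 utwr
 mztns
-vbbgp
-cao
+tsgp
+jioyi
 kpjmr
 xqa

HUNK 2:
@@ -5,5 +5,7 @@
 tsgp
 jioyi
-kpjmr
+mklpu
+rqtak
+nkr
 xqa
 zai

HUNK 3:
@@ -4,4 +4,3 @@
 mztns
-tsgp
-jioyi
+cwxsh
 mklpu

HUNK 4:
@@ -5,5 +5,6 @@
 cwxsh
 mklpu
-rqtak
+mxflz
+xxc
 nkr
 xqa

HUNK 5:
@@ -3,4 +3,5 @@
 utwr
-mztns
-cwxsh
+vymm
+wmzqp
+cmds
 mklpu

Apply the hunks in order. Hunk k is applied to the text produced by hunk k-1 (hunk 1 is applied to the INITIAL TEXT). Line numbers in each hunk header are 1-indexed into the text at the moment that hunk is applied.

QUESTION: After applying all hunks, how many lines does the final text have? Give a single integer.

Hunk 1: at line 3 remove [vbbgp,cao] add [tsgp,jioyi] -> 9 lines: csi rfchc utwr mztns tsgp jioyi kpjmr xqa zai
Hunk 2: at line 5 remove [kpjmr] add [mklpu,rqtak,nkr] -> 11 lines: csi rfchc utwr mztns tsgp jioyi mklpu rqtak nkr xqa zai
Hunk 3: at line 4 remove [tsgp,jioyi] add [cwxsh] -> 10 lines: csi rfchc utwr mztns cwxsh mklpu rqtak nkr xqa zai
Hunk 4: at line 5 remove [rqtak] add [mxflz,xxc] -> 11 lines: csi rfchc utwr mztns cwxsh mklpu mxflz xxc nkr xqa zai
Hunk 5: at line 3 remove [mztns,cwxsh] add [vymm,wmzqp,cmds] -> 12 lines: csi rfchc utwr vymm wmzqp cmds mklpu mxflz xxc nkr xqa zai
Final line count: 12

Answer: 12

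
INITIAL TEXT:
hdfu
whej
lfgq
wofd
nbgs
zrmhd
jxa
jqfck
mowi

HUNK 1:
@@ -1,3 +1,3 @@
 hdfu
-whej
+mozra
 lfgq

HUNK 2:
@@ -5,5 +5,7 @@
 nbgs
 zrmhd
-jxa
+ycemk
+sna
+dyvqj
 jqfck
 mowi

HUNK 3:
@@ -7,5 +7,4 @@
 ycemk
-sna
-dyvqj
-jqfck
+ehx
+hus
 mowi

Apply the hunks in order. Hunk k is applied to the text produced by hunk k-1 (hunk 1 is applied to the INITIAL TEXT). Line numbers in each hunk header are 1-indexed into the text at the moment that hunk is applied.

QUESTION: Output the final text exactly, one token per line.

Hunk 1: at line 1 remove [whej] add [mozra] -> 9 lines: hdfu mozra lfgq wofd nbgs zrmhd jxa jqfck mowi
Hunk 2: at line 5 remove [jxa] add [ycemk,sna,dyvqj] -> 11 lines: hdfu mozra lfgq wofd nbgs zrmhd ycemk sna dyvqj jqfck mowi
Hunk 3: at line 7 remove [sna,dyvqj,jqfck] add [ehx,hus] -> 10 lines: hdfu mozra lfgq wofd nbgs zrmhd ycemk ehx hus mowi

Answer: hdfu
mozra
lfgq
wofd
nbgs
zrmhd
ycemk
ehx
hus
mowi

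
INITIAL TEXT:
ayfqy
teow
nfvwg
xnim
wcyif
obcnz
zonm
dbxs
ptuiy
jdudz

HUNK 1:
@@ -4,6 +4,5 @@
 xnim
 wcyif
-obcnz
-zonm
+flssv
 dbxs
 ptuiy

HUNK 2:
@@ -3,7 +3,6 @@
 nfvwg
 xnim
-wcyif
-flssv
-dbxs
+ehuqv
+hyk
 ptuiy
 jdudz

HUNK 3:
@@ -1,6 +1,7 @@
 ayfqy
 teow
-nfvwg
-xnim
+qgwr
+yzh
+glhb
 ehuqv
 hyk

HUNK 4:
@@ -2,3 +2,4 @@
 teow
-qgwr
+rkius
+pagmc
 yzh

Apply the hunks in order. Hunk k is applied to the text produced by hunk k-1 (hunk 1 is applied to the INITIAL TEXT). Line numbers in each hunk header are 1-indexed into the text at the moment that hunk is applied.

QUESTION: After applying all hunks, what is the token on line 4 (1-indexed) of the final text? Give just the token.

Hunk 1: at line 4 remove [obcnz,zonm] add [flssv] -> 9 lines: ayfqy teow nfvwg xnim wcyif flssv dbxs ptuiy jdudz
Hunk 2: at line 3 remove [wcyif,flssv,dbxs] add [ehuqv,hyk] -> 8 lines: ayfqy teow nfvwg xnim ehuqv hyk ptuiy jdudz
Hunk 3: at line 1 remove [nfvwg,xnim] add [qgwr,yzh,glhb] -> 9 lines: ayfqy teow qgwr yzh glhb ehuqv hyk ptuiy jdudz
Hunk 4: at line 2 remove [qgwr] add [rkius,pagmc] -> 10 lines: ayfqy teow rkius pagmc yzh glhb ehuqv hyk ptuiy jdudz
Final line 4: pagmc

Answer: pagmc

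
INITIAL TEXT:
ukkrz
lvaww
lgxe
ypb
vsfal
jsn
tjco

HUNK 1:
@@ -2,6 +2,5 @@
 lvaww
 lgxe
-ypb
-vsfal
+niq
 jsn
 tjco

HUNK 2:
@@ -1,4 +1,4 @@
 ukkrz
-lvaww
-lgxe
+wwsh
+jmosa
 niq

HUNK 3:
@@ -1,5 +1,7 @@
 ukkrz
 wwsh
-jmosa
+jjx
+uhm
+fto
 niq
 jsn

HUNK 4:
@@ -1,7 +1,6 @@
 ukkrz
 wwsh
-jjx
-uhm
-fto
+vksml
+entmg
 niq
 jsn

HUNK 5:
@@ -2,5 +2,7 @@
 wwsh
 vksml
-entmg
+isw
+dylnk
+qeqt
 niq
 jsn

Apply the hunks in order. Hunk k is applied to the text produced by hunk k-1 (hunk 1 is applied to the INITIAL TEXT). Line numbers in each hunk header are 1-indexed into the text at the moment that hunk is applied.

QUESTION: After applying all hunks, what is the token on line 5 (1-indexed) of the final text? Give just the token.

Hunk 1: at line 2 remove [ypb,vsfal] add [niq] -> 6 lines: ukkrz lvaww lgxe niq jsn tjco
Hunk 2: at line 1 remove [lvaww,lgxe] add [wwsh,jmosa] -> 6 lines: ukkrz wwsh jmosa niq jsn tjco
Hunk 3: at line 1 remove [jmosa] add [jjx,uhm,fto] -> 8 lines: ukkrz wwsh jjx uhm fto niq jsn tjco
Hunk 4: at line 1 remove [jjx,uhm,fto] add [vksml,entmg] -> 7 lines: ukkrz wwsh vksml entmg niq jsn tjco
Hunk 5: at line 2 remove [entmg] add [isw,dylnk,qeqt] -> 9 lines: ukkrz wwsh vksml isw dylnk qeqt niq jsn tjco
Final line 5: dylnk

Answer: dylnk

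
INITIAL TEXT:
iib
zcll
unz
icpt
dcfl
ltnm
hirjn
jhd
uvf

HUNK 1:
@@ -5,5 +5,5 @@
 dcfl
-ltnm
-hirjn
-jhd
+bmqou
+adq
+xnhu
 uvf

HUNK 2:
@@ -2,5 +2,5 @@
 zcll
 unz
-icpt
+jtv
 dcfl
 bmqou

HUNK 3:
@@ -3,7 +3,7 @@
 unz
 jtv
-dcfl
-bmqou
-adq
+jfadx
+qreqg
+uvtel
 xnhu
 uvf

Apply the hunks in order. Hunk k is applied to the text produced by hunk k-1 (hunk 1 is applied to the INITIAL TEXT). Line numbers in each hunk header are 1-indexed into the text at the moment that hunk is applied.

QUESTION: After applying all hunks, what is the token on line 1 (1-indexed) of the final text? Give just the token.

Answer: iib

Derivation:
Hunk 1: at line 5 remove [ltnm,hirjn,jhd] add [bmqou,adq,xnhu] -> 9 lines: iib zcll unz icpt dcfl bmqou adq xnhu uvf
Hunk 2: at line 2 remove [icpt] add [jtv] -> 9 lines: iib zcll unz jtv dcfl bmqou adq xnhu uvf
Hunk 3: at line 3 remove [dcfl,bmqou,adq] add [jfadx,qreqg,uvtel] -> 9 lines: iib zcll unz jtv jfadx qreqg uvtel xnhu uvf
Final line 1: iib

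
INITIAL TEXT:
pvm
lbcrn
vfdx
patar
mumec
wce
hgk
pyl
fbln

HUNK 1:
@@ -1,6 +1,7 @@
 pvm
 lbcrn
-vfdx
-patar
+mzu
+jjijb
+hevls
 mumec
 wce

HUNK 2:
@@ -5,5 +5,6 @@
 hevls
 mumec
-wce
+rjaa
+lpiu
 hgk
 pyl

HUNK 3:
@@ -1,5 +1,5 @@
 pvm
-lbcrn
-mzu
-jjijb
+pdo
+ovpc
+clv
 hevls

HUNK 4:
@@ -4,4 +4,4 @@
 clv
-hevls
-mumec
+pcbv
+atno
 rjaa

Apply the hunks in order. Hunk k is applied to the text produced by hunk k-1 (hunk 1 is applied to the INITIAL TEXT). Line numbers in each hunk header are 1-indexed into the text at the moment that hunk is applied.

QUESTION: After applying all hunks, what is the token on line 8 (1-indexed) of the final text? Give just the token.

Answer: lpiu

Derivation:
Hunk 1: at line 1 remove [vfdx,patar] add [mzu,jjijb,hevls] -> 10 lines: pvm lbcrn mzu jjijb hevls mumec wce hgk pyl fbln
Hunk 2: at line 5 remove [wce] add [rjaa,lpiu] -> 11 lines: pvm lbcrn mzu jjijb hevls mumec rjaa lpiu hgk pyl fbln
Hunk 3: at line 1 remove [lbcrn,mzu,jjijb] add [pdo,ovpc,clv] -> 11 lines: pvm pdo ovpc clv hevls mumec rjaa lpiu hgk pyl fbln
Hunk 4: at line 4 remove [hevls,mumec] add [pcbv,atno] -> 11 lines: pvm pdo ovpc clv pcbv atno rjaa lpiu hgk pyl fbln
Final line 8: lpiu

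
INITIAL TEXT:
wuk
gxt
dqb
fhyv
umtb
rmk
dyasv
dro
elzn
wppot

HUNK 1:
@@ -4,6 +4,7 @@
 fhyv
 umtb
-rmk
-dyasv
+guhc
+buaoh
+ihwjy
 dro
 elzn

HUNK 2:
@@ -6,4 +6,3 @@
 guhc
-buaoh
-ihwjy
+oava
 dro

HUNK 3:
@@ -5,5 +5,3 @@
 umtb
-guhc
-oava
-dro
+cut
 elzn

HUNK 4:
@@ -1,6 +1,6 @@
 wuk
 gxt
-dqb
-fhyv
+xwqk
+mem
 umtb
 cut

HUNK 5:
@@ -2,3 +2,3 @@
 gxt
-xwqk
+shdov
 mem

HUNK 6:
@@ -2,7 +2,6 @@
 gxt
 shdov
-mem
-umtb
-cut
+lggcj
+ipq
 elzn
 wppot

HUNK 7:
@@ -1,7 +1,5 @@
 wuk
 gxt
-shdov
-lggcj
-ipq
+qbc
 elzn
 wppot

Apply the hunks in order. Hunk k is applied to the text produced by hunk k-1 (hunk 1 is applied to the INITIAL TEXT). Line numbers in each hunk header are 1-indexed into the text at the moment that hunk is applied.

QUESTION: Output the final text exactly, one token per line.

Answer: wuk
gxt
qbc
elzn
wppot

Derivation:
Hunk 1: at line 4 remove [rmk,dyasv] add [guhc,buaoh,ihwjy] -> 11 lines: wuk gxt dqb fhyv umtb guhc buaoh ihwjy dro elzn wppot
Hunk 2: at line 6 remove [buaoh,ihwjy] add [oava] -> 10 lines: wuk gxt dqb fhyv umtb guhc oava dro elzn wppot
Hunk 3: at line 5 remove [guhc,oava,dro] add [cut] -> 8 lines: wuk gxt dqb fhyv umtb cut elzn wppot
Hunk 4: at line 1 remove [dqb,fhyv] add [xwqk,mem] -> 8 lines: wuk gxt xwqk mem umtb cut elzn wppot
Hunk 5: at line 2 remove [xwqk] add [shdov] -> 8 lines: wuk gxt shdov mem umtb cut elzn wppot
Hunk 6: at line 2 remove [mem,umtb,cut] add [lggcj,ipq] -> 7 lines: wuk gxt shdov lggcj ipq elzn wppot
Hunk 7: at line 1 remove [shdov,lggcj,ipq] add [qbc] -> 5 lines: wuk gxt qbc elzn wppot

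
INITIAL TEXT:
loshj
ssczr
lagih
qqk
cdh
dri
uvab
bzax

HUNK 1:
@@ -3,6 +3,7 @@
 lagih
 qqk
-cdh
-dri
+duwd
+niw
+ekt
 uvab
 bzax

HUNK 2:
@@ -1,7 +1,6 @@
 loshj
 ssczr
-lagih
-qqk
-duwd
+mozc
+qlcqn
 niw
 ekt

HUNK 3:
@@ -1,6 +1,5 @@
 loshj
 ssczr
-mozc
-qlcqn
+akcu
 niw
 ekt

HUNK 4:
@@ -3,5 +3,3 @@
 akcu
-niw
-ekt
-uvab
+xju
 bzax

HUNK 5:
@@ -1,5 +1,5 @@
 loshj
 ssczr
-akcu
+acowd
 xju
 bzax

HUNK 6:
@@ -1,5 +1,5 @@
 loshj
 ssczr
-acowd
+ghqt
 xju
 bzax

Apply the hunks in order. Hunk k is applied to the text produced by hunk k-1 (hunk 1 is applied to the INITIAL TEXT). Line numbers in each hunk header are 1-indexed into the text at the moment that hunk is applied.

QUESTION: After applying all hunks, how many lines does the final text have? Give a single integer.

Answer: 5

Derivation:
Hunk 1: at line 3 remove [cdh,dri] add [duwd,niw,ekt] -> 9 lines: loshj ssczr lagih qqk duwd niw ekt uvab bzax
Hunk 2: at line 1 remove [lagih,qqk,duwd] add [mozc,qlcqn] -> 8 lines: loshj ssczr mozc qlcqn niw ekt uvab bzax
Hunk 3: at line 1 remove [mozc,qlcqn] add [akcu] -> 7 lines: loshj ssczr akcu niw ekt uvab bzax
Hunk 4: at line 3 remove [niw,ekt,uvab] add [xju] -> 5 lines: loshj ssczr akcu xju bzax
Hunk 5: at line 1 remove [akcu] add [acowd] -> 5 lines: loshj ssczr acowd xju bzax
Hunk 6: at line 1 remove [acowd] add [ghqt] -> 5 lines: loshj ssczr ghqt xju bzax
Final line count: 5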